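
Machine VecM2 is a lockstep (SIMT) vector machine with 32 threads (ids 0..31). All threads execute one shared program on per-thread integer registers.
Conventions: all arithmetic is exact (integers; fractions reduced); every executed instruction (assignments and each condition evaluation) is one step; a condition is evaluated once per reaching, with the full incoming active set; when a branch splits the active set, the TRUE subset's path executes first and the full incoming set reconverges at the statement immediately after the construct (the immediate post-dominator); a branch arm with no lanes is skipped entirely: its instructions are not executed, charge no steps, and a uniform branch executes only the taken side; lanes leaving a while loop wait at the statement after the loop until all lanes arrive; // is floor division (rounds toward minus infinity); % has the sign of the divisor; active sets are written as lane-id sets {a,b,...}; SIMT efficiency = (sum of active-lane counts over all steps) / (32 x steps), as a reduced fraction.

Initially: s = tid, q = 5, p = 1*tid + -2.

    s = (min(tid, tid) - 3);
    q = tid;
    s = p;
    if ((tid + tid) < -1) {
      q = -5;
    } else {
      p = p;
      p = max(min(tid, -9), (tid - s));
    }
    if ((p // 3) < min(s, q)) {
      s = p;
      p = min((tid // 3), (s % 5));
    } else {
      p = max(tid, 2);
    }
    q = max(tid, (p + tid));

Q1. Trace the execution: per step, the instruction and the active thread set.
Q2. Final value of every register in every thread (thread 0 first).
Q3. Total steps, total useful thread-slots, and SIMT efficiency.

step 0: s <- (min(tid, tid) - 3)     {0,1,2,3,4,5,6,7,8,9,10,11,12,13,14,15,16,17,18,19,20,21,22,23,24,25,26,27,28,29,30,31}
step 1: q <- tid                     {0,1,2,3,4,5,6,7,8,9,10,11,12,13,14,15,16,17,18,19,20,21,22,23,24,25,26,27,28,29,30,31}
step 2: s <- p                       {0,1,2,3,4,5,6,7,8,9,10,11,12,13,14,15,16,17,18,19,20,21,22,23,24,25,26,27,28,29,30,31}
step 3: eval ((tid + tid) < -1)      {0,1,2,3,4,5,6,7,8,9,10,11,12,13,14,15,16,17,18,19,20,21,22,23,24,25,26,27,28,29,30,31}
step 4: p <- p                       {0,1,2,3,4,5,6,7,8,9,10,11,12,13,14,15,16,17,18,19,20,21,22,23,24,25,26,27,28,29,30,31}
step 5: p <- max(min(tid, -9), (tid - s)) {0,1,2,3,4,5,6,7,8,9,10,11,12,13,14,15,16,17,18,19,20,21,22,23,24,25,26,27,28,29,30,31}
step 6: eval ((p // 3) < min(s, q))  {0,1,2,3,4,5,6,7,8,9,10,11,12,13,14,15,16,17,18,19,20,21,22,23,24,25,26,27,28,29,30,31}
step 7: s <- p                       {3,4,5,6,7,8,9,10,11,12,13,14,15,16,17,18,19,20,21,22,23,24,25,26,27,28,29,30,31}
step 8: p <- min((tid // 3), (s % 5)) {3,4,5,6,7,8,9,10,11,12,13,14,15,16,17,18,19,20,21,22,23,24,25,26,27,28,29,30,31}
step 9: p <- max(tid, 2)             {0,1,2}
step 10: q <- max(tid, (p + tid))     {0,1,2,3,4,5,6,7,8,9,10,11,12,13,14,15,16,17,18,19,20,21,22,23,24,25,26,27,28,29,30,31}

Answer: 11 steps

s: -2,-1,0,2,2,2,2,2,2,2,2,2,2,2,2,2,2,2,2,2,2,2,2,2,2,2,2,2,2,2,2,2
q: 2,3,4,4,5,6,8,9,10,11,12,13,14,15,16,17,18,19,20,21,22,23,24,25,26,27,28,29,30,31,32,33
p: 2,2,2,1,1,1,2,2,2,2,2,2,2,2,2,2,2,2,2,2,2,2,2,2,2,2,2,2,2,2,2,2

steps = 11; useful = 317; efficiency = 317/352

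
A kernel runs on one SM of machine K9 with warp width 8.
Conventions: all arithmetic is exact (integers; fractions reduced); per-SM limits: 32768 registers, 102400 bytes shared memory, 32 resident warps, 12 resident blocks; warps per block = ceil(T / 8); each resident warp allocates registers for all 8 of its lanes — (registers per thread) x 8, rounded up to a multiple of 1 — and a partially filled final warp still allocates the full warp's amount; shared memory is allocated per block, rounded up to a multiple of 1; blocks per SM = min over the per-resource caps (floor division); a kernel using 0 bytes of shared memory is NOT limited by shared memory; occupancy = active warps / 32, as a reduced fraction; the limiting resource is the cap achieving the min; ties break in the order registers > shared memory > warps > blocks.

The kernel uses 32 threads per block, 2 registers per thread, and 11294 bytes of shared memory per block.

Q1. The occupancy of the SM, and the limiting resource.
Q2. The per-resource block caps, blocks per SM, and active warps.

Answer: occupancy 1, limited by warps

registers: 512 blocks
shared memory: 9 blocks
warps: 8 blocks
blocks: 12 blocks

Answer: 8 blocks, 32 active warps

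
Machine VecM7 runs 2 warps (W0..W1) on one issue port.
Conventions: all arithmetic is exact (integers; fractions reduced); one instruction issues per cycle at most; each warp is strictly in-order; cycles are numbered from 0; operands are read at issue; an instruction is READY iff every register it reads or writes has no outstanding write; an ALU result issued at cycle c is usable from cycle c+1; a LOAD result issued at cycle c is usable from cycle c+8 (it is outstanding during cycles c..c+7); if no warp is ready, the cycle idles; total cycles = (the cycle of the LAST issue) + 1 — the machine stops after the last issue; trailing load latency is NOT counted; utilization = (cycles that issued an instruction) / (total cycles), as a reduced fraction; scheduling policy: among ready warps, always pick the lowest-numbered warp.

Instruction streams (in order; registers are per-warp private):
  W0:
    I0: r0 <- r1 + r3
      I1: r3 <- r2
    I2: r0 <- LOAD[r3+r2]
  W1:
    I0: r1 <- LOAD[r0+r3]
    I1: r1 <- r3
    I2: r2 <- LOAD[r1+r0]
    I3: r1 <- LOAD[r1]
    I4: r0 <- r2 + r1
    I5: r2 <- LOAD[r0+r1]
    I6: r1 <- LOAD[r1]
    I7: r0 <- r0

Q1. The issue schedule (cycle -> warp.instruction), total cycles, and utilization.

cycle 0: W0.I0
cycle 1: W0.I1
cycle 2: W0.I2
cycle 3: W1.I0
cycle 4: idle
cycle 5: idle
cycle 6: idle
cycle 7: idle
cycle 8: idle
cycle 9: idle
cycle 10: idle
cycle 11: W1.I1
cycle 12: W1.I2
cycle 13: W1.I3
cycle 14: idle
cycle 15: idle
cycle 16: idle
cycle 17: idle
cycle 18: idle
cycle 19: idle
cycle 20: idle
cycle 21: W1.I4
cycle 22: W1.I5
cycle 23: W1.I6
cycle 24: W1.I7

Answer: 25 cycles, utilization 11/25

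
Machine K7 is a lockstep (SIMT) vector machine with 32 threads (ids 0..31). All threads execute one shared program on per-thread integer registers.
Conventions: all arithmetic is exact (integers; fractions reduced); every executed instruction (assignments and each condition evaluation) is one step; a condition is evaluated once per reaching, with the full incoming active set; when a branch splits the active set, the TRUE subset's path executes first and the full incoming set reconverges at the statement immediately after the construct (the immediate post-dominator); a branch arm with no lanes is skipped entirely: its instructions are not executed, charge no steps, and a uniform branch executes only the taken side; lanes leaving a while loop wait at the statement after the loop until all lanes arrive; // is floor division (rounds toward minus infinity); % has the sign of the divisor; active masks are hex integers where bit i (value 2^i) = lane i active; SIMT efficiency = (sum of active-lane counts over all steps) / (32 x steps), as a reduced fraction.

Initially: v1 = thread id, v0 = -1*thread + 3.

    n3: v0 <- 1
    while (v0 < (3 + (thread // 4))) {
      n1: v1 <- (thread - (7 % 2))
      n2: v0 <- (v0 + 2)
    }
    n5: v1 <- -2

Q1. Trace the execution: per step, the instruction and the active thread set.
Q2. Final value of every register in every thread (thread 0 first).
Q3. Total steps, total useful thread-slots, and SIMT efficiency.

step 0: v0 <- 1                      0xffffffff
step 1: eval (v0 < (3 + (thread // 4))) 0xffffffff
step 2: v1 <- (thread - (7 % 2))     0xffffffff
step 3: v0 <- (v0 + 2)               0xffffffff
step 4: eval (v0 < (3 + (thread // 4))) 0xffffffff
step 5: v1 <- (thread - (7 % 2))     0xfffffff0
step 6: v0 <- (v0 + 2)               0xfffffff0
step 7: eval (v0 < (3 + (thread // 4))) 0xfffffff0
step 8: v1 <- (thread - (7 % 2))     0xfffff000
step 9: v0 <- (v0 + 2)               0xfffff000
step 10: eval (v0 < (3 + (thread // 4))) 0xfffff000
step 11: v1 <- (thread - (7 % 2))     0xfff00000
step 12: v0 <- (v0 + 2)               0xfff00000
step 13: eval (v0 < (3 + (thread // 4))) 0xfff00000
step 14: v1 <- (thread - (7 % 2))     0xf0000000
step 15: v0 <- (v0 + 2)               0xf0000000
step 16: eval (v0 < (3 + (thread // 4))) 0xf0000000
step 17: v1 <- -2                     0xffffffff

Answer: 18 steps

v1: -2,-2,-2,-2,-2,-2,-2,-2,-2,-2,-2,-2,-2,-2,-2,-2,-2,-2,-2,-2,-2,-2,-2,-2,-2,-2,-2,-2,-2,-2,-2,-2
v0: 3,3,3,3,5,5,5,5,5,5,5,5,7,7,7,7,7,7,7,7,9,9,9,9,9,9,9,9,11,11,11,11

steps = 18; useful = 384; efficiency = 384/576 = 2/3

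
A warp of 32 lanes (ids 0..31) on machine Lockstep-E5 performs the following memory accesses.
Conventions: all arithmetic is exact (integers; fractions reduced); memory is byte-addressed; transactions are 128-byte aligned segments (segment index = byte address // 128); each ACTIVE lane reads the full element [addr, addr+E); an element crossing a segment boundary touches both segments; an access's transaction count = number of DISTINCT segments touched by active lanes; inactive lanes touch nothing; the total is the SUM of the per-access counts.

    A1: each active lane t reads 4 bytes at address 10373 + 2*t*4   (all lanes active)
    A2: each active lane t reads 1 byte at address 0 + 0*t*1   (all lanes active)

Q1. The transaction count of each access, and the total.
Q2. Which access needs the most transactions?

A1: 3 transactions
A2: 1 transaction

Answer: 3,1; total 4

Answer: A1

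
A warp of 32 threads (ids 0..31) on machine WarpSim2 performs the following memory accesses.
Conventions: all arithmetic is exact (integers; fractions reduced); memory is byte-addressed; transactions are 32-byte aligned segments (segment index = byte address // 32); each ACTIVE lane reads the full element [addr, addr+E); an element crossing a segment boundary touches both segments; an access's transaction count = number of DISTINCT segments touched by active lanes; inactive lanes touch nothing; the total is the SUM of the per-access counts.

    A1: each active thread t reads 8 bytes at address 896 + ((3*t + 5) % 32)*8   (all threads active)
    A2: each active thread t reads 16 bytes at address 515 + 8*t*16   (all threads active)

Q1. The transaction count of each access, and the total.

A1: 8 transactions
A2: 32 transactions

Answer: 8,32; total 40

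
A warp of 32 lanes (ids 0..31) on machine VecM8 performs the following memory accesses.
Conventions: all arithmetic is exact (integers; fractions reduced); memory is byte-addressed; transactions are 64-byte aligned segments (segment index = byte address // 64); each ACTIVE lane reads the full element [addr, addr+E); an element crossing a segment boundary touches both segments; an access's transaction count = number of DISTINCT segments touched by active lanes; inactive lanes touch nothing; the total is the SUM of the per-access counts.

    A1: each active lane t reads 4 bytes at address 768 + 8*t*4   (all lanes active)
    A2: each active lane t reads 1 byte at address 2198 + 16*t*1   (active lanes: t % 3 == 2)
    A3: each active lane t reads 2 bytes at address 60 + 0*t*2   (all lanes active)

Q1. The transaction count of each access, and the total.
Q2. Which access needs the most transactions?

A1: 16 transactions
A2: 8 transactions
A3: 1 transaction

Answer: 16,8,1; total 25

Answer: A1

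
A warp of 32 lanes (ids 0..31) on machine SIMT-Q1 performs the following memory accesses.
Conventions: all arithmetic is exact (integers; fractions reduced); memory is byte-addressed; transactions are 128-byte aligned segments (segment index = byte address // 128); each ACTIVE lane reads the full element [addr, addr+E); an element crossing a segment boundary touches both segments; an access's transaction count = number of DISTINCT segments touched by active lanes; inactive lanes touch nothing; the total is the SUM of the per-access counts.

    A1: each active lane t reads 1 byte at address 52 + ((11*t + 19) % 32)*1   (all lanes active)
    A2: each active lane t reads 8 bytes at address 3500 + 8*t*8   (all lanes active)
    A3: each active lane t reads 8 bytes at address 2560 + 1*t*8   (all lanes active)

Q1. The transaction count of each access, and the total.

A1: 1 transaction
A2: 16 transactions
A3: 2 transactions

Answer: 1,16,2; total 19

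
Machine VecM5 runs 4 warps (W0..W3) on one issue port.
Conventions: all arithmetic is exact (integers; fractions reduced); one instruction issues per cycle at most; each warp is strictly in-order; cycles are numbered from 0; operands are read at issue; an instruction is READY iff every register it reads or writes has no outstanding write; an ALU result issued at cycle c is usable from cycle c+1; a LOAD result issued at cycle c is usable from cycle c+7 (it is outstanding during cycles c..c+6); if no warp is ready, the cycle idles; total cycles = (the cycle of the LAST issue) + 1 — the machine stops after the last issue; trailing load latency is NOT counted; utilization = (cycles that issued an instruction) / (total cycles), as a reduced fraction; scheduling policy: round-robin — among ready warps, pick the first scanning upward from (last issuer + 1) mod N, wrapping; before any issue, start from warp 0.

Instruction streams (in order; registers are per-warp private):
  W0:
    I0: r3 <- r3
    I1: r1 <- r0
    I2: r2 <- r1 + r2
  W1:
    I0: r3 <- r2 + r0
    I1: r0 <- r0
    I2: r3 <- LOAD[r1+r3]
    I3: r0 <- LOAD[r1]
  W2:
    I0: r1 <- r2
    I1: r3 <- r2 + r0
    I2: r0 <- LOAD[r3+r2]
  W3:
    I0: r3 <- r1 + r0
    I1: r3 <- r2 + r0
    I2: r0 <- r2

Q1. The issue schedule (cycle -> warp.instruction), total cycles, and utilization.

cycle 0: W0.I0
cycle 1: W1.I0
cycle 2: W2.I0
cycle 3: W3.I0
cycle 4: W0.I1
cycle 5: W1.I1
cycle 6: W2.I1
cycle 7: W3.I1
cycle 8: W0.I2
cycle 9: W1.I2
cycle 10: W2.I2
cycle 11: W3.I2
cycle 12: W1.I3

Answer: 13 cycles, utilization 1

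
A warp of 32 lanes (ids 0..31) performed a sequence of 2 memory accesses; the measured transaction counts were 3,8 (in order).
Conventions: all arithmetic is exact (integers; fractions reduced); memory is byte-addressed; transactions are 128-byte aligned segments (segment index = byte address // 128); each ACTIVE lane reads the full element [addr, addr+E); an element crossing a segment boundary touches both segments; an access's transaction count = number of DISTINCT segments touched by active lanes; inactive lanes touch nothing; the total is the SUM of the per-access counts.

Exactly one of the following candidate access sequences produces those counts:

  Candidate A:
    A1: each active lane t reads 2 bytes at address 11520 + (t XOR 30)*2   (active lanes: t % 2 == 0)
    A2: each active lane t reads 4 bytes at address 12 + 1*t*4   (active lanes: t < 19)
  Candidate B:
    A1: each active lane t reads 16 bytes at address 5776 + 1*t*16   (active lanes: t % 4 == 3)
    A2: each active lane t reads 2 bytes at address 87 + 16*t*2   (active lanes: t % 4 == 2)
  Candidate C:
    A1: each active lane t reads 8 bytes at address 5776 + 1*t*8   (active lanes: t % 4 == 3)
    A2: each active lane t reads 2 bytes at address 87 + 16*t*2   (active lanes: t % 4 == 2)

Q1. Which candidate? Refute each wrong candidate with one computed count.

A: A1 gives 1 transaction, not 3
B: A1 gives 5 transactions, not 3
C: all counts match (3,8)

Answer: C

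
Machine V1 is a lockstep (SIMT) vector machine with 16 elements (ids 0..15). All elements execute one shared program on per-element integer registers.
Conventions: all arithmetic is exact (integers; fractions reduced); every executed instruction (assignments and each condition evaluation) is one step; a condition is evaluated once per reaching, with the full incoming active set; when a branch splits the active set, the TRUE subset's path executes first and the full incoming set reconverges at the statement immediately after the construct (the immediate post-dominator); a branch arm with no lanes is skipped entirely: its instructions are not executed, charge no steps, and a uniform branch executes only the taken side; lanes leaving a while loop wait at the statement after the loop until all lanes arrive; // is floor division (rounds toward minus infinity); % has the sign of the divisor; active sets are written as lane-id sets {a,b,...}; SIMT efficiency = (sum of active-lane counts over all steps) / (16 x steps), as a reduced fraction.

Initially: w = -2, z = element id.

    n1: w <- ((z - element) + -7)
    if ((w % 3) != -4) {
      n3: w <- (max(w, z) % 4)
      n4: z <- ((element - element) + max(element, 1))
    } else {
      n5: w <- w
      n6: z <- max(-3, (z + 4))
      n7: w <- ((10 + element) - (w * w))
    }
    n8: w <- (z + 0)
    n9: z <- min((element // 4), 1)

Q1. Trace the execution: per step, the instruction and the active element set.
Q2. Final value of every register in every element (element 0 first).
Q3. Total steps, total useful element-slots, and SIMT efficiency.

step 0: w <- ((z - element) + -7)    {0,1,2,3,4,5,6,7,8,9,10,11,12,13,14,15}
step 1: eval ((w % 3) != -4)         {0,1,2,3,4,5,6,7,8,9,10,11,12,13,14,15}
step 2: w <- (max(w, z) % 4)         {0,1,2,3,4,5,6,7,8,9,10,11,12,13,14,15}
step 3: z <- ((element - element) + max(element, 1)) {0,1,2,3,4,5,6,7,8,9,10,11,12,13,14,15}
step 4: w <- (z + 0)                 {0,1,2,3,4,5,6,7,8,9,10,11,12,13,14,15}
step 5: z <- min((element // 4), 1)  {0,1,2,3,4,5,6,7,8,9,10,11,12,13,14,15}

Answer: 6 steps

w: 1,1,2,3,4,5,6,7,8,9,10,11,12,13,14,15
z: 0,0,0,0,1,1,1,1,1,1,1,1,1,1,1,1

steps = 6; useful = 96; efficiency = 96/96 = 1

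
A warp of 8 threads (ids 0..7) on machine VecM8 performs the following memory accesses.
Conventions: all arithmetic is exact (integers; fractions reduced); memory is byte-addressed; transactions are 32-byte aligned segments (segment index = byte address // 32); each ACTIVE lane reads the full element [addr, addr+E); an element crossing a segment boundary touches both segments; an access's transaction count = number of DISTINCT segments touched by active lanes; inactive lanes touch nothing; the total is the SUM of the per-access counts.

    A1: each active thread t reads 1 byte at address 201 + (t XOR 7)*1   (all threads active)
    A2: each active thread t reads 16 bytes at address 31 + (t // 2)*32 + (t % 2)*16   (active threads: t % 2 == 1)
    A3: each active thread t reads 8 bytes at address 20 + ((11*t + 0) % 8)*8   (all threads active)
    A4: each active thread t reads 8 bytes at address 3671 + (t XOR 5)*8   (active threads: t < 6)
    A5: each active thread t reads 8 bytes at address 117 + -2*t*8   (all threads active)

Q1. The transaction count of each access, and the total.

A1: 1 transaction
A2: 4 transactions
A3: 3 transactions
A4: 3 transactions
A5: 4 transactions

Answer: 1,4,3,3,4; total 15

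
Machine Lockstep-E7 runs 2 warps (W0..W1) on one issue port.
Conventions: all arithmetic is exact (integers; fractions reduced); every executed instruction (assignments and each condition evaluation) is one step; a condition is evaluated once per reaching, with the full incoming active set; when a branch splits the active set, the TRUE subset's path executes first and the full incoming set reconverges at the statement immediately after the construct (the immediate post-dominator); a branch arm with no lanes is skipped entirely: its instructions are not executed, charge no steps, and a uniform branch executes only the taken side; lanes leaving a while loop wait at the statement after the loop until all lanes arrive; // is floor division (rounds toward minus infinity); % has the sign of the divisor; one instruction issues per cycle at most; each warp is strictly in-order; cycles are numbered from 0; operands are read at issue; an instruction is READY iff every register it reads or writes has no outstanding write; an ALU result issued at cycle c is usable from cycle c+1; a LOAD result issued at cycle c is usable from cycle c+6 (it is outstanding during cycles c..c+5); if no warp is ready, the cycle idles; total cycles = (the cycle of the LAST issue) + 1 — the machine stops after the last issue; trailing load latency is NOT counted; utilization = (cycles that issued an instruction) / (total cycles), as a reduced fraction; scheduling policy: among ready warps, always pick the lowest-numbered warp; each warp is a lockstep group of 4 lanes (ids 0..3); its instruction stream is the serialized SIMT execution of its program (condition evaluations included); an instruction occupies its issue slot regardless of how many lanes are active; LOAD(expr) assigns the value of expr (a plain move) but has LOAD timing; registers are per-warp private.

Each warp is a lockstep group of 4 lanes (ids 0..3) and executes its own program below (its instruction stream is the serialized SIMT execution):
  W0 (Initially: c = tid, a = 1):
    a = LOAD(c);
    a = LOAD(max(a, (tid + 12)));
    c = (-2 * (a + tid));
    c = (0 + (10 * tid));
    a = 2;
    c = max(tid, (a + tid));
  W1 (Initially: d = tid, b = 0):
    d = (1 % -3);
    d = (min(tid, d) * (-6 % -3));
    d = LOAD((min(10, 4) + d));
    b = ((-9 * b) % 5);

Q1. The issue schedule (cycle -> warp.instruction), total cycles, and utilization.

cycle 0: W0.I0
cycle 1: W1.I0
cycle 2: W1.I1
cycle 3: W1.I2
cycle 4: W1.I3
cycle 5: idle
cycle 6: W0.I1
cycle 7: idle
cycle 8: idle
cycle 9: idle
cycle 10: idle
cycle 11: idle
cycle 12: W0.I2
cycle 13: W0.I3
cycle 14: W0.I4
cycle 15: W0.I5

Answer: 16 cycles, utilization 5/8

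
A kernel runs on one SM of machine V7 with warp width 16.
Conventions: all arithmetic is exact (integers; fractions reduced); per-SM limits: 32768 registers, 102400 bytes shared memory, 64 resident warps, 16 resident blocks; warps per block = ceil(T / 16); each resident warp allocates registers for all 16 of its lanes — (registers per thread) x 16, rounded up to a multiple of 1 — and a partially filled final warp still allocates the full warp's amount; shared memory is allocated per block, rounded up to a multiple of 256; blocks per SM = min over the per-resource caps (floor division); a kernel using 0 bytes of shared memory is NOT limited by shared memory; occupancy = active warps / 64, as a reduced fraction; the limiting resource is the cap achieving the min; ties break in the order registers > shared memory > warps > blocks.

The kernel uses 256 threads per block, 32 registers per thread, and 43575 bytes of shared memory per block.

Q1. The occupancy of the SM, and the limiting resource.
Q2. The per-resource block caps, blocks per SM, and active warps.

Answer: occupancy 1/2, limited by shared memory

registers: 4 blocks
shared memory: 2 blocks
warps: 4 blocks
blocks: 16 blocks

Answer: 2 blocks, 32 active warps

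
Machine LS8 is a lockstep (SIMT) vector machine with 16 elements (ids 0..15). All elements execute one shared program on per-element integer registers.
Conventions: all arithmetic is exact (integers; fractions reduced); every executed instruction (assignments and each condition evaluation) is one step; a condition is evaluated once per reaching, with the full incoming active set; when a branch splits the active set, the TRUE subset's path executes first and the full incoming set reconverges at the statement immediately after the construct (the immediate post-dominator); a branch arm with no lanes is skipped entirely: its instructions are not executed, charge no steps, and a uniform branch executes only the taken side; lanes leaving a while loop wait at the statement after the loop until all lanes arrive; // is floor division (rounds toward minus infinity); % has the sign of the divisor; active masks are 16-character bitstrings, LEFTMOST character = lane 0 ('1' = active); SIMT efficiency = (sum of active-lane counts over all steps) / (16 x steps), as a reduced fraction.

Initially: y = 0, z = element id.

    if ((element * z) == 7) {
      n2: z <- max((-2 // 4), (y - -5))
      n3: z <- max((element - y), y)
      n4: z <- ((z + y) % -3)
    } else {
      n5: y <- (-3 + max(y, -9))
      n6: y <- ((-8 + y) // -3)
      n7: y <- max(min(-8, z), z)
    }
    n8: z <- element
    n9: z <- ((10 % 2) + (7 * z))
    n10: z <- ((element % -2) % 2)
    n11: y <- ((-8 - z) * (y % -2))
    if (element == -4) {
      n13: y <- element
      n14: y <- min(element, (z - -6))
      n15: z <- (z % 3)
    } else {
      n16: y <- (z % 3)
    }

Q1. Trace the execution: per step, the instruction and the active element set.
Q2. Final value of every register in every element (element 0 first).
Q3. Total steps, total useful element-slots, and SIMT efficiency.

step 0: eval ((element * z) == 7)    1111111111111111
step 1: y <- (-3 + max(y, -9))       1111111111111111
step 2: y <- ((-8 + y) // -3)        1111111111111111
step 3: y <- max(min(-8, z), z)      1111111111111111
step 4: z <- element                 1111111111111111
step 5: z <- ((10 % 2) + (7 * z))    1111111111111111
step 6: z <- ((element % -2) % 2)    1111111111111111
step 7: y <- ((-8 - z) * (y % -2))   1111111111111111
step 8: eval (element == -4)         1111111111111111
step 9: y <- (z % 3)                 1111111111111111

Answer: 10 steps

y: 0,1,0,1,0,1,0,1,0,1,0,1,0,1,0,1
z: 0,1,0,1,0,1,0,1,0,1,0,1,0,1,0,1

steps = 10; useful = 160; efficiency = 160/160 = 1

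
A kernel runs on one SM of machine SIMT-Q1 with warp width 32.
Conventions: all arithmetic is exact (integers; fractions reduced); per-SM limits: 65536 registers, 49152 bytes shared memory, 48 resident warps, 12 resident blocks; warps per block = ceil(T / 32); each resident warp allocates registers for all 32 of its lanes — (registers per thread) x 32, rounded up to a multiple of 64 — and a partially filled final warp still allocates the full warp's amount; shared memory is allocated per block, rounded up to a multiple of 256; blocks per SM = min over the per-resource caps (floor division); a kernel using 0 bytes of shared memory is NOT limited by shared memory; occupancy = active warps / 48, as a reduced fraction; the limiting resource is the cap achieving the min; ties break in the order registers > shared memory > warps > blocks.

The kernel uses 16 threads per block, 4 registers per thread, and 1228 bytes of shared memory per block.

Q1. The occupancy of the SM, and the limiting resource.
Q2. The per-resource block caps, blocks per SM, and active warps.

Answer: occupancy 1/4, limited by blocks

registers: 512 blocks
shared memory: 38 blocks
warps: 48 blocks
blocks: 12 blocks

Answer: 12 blocks, 12 active warps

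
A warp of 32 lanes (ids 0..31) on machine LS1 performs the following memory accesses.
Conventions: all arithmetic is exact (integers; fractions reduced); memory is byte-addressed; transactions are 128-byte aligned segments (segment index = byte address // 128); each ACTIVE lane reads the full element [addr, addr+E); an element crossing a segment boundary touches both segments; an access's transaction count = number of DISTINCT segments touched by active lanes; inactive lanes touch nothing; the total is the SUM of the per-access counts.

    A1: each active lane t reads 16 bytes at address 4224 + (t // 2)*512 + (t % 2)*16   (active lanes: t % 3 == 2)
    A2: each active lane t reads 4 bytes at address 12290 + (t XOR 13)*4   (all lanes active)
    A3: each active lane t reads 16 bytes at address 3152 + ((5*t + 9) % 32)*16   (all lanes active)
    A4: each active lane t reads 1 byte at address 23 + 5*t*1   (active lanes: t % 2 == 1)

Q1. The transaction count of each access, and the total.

A1: 10 transactions
A2: 2 transactions
A3: 5 transactions
A4: 2 transactions

Answer: 10,2,5,2; total 19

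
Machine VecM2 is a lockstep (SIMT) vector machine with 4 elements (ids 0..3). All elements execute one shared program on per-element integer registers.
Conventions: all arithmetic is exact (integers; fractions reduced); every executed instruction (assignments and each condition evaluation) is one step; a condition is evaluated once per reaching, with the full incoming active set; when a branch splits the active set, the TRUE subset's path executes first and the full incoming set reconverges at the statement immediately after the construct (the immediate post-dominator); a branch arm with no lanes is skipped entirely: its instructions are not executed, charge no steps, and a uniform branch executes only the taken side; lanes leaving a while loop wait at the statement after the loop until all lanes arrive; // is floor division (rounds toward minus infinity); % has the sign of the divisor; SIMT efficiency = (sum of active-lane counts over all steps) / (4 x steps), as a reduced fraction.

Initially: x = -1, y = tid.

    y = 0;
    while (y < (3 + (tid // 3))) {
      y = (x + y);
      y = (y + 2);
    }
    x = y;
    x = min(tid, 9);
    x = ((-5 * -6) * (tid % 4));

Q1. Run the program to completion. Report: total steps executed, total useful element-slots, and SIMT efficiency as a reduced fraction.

Answer: 17 steps, 59 useful, 59/68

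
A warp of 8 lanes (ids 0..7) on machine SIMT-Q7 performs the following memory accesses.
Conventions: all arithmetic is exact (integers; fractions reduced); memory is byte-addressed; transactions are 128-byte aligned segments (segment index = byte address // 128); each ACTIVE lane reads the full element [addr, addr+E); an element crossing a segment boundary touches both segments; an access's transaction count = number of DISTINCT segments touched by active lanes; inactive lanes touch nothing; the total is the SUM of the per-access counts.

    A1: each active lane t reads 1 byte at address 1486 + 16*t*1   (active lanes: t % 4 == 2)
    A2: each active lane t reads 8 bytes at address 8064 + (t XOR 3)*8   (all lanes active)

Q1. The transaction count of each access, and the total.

A1: 2 transactions
A2: 1 transaction

Answer: 2,1; total 3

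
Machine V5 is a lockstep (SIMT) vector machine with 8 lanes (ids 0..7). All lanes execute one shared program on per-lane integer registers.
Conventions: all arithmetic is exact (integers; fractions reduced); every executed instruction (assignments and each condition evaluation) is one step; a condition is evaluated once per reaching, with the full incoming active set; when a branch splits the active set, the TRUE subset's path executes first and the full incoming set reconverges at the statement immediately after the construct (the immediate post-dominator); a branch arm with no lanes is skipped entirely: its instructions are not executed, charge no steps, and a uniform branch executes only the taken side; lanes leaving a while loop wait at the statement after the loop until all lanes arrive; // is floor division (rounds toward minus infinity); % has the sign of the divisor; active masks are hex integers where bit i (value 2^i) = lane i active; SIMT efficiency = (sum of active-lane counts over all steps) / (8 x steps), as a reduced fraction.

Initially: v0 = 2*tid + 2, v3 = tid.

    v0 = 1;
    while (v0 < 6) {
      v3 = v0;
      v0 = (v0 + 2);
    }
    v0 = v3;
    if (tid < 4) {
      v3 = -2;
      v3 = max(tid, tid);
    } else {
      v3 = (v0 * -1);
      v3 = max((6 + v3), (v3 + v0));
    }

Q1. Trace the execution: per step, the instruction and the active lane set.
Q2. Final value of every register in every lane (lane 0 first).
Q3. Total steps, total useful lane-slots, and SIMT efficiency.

step 0: v0 <- 1                      0xff
step 1: eval (v0 < 6)                0xff
step 2: v3 <- v0                     0xff
step 3: v0 <- (v0 + 2)               0xff
step 4: eval (v0 < 6)                0xff
step 5: v3 <- v0                     0xff
step 6: v0 <- (v0 + 2)               0xff
step 7: eval (v0 < 6)                0xff
step 8: v3 <- v0                     0xff
step 9: v0 <- (v0 + 2)               0xff
step 10: eval (v0 < 6)                0xff
step 11: v0 <- v3                     0xff
step 12: eval (tid < 4)               0xff
step 13: v3 <- -2                     0x0f
step 14: v3 <- max(tid, tid)          0x0f
step 15: v3 <- (v0 * -1)              0xf0
step 16: v3 <- max((6 + v3), (v3 + v0)) 0xf0

Answer: 17 steps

v0: 5,5,5,5,5,5,5,5
v3: 0,1,2,3,1,1,1,1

steps = 17; useful = 120; efficiency = 120/136 = 15/17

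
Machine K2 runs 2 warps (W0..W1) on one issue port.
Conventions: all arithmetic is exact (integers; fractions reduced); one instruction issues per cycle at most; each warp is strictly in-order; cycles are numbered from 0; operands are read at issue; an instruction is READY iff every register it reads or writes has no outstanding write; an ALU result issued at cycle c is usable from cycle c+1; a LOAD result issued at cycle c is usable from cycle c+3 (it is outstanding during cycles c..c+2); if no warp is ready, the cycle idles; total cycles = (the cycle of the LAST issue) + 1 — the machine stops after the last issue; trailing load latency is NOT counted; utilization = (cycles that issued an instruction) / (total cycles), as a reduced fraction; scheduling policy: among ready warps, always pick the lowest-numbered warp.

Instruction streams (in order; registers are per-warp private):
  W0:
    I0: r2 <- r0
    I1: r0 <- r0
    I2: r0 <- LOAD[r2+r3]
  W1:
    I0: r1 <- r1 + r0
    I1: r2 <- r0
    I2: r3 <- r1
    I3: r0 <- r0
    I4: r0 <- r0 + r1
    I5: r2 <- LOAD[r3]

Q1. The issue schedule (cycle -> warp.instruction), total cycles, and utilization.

cycle 0: W0.I0
cycle 1: W0.I1
cycle 2: W0.I2
cycle 3: W1.I0
cycle 4: W1.I1
cycle 5: W1.I2
cycle 6: W1.I3
cycle 7: W1.I4
cycle 8: W1.I5

Answer: 9 cycles, utilization 1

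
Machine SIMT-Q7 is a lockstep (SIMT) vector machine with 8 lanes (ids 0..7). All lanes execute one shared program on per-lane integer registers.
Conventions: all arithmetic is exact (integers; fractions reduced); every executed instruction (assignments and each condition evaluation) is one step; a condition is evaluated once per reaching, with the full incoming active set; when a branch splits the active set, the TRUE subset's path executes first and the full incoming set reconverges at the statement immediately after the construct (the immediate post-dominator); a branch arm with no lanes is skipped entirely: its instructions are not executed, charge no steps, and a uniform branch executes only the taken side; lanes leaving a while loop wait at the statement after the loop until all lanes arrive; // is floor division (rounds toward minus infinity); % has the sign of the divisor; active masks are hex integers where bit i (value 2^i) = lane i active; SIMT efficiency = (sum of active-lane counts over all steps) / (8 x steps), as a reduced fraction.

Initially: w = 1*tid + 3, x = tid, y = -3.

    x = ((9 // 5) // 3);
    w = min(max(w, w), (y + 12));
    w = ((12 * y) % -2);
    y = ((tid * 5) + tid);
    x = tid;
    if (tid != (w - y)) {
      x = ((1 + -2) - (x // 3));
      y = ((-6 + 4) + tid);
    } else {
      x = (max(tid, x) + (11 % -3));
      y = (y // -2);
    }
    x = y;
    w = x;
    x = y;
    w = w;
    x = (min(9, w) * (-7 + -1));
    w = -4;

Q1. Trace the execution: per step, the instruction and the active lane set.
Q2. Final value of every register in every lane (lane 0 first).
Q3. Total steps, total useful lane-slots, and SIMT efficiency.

step 0: x <- ((9 // 5) // 3)         0xff
step 1: w <- min(max(w, w), (y + 12)) 0xff
step 2: w <- ((12 * y) % -2)         0xff
step 3: y <- ((tid * 5) + tid)       0xff
step 4: x <- tid                     0xff
step 5: eval (tid != (w - y))        0xff
step 6: x <- ((1 + -2) - (x // 3))   0xfe
step 7: y <- ((-6 + 4) + tid)        0xfe
step 8: x <- (max(tid, x) + (11 % -3)) 0x01
step 9: y <- (y // -2)               0x01
step 10: x <- y                       0xff
step 11: w <- x                       0xff
step 12: x <- y                       0xff
step 13: w <- w                       0xff
step 14: x <- (min(9, w) * (-7 + -1)) 0xff
step 15: w <- -4                      0xff

Answer: 16 steps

w: -4,-4,-4,-4,-4,-4,-4,-4
x: 0,8,0,-8,-16,-24,-32,-40
y: 0,-1,0,1,2,3,4,5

steps = 16; useful = 112; efficiency = 112/128 = 7/8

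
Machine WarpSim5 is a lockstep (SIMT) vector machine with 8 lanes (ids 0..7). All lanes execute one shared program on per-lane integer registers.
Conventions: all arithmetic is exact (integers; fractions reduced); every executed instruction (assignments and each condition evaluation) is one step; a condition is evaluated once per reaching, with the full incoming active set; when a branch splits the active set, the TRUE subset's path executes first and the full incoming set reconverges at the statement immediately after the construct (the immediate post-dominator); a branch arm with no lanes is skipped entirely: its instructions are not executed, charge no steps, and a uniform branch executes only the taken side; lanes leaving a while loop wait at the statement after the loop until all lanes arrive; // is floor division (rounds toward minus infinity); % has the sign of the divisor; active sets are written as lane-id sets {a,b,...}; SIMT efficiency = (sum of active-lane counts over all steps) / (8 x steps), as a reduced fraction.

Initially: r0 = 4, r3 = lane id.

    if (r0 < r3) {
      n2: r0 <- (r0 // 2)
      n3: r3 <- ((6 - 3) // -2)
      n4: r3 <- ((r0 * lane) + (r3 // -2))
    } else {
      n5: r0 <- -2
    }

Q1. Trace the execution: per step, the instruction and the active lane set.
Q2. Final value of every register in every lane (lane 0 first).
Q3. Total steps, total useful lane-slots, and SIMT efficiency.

step 0: eval (r0 < r3)               {0,1,2,3,4,5,6,7}
step 1: r0 <- (r0 // 2)              {5,6,7}
step 2: r3 <- ((6 - 3) // -2)        {5,6,7}
step 3: r3 <- ((r0 * lane) + (r3 // -2)) {5,6,7}
step 4: r0 <- -2                     {0,1,2,3,4}

Answer: 5 steps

r0: -2,-2,-2,-2,-2,2,2,2
r3: 0,1,2,3,4,11,13,15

steps = 5; useful = 22; efficiency = 22/40 = 11/20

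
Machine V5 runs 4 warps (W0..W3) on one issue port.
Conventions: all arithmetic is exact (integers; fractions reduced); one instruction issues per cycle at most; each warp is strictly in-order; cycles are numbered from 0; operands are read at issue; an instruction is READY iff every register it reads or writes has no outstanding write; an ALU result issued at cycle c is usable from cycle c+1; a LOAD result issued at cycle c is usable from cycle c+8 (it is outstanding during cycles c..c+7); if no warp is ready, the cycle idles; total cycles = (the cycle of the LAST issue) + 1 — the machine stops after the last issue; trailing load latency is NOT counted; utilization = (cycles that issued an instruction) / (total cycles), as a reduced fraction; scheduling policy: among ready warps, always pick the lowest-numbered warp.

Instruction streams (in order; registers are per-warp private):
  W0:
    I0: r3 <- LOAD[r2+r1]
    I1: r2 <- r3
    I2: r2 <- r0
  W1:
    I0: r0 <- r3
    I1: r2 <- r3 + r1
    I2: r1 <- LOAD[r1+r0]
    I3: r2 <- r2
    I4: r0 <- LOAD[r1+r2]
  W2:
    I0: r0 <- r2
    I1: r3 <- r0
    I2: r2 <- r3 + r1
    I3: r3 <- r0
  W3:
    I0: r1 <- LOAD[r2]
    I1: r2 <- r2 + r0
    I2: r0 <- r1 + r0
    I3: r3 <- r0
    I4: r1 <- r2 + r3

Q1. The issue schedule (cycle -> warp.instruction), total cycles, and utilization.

cycle 0: W0.I0
cycle 1: W1.I0
cycle 2: W1.I1
cycle 3: W1.I2
cycle 4: W1.I3
cycle 5: W2.I0
cycle 6: W2.I1
cycle 7: W2.I2
cycle 8: W0.I1
cycle 9: W0.I2
cycle 10: W2.I3
cycle 11: W1.I4
cycle 12: W3.I0
cycle 13: W3.I1
cycle 14: idle
cycle 15: idle
cycle 16: idle
cycle 17: idle
cycle 18: idle
cycle 19: idle
cycle 20: W3.I2
cycle 21: W3.I3
cycle 22: W3.I4

Answer: 23 cycles, utilization 17/23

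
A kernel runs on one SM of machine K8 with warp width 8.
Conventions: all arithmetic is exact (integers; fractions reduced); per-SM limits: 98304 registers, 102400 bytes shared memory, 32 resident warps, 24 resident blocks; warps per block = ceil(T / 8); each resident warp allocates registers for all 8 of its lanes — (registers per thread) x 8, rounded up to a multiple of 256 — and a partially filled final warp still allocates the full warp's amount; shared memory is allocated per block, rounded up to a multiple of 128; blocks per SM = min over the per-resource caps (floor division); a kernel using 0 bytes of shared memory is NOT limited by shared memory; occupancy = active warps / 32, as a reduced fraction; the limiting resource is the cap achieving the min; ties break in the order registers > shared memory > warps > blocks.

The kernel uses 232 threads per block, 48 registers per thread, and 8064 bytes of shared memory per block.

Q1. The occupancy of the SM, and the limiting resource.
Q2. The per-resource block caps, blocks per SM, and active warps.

Answer: occupancy 29/32, limited by warps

registers: 6 blocks
shared memory: 12 blocks
warps: 1 block
blocks: 24 blocks

Answer: 1 block, 29 active warps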